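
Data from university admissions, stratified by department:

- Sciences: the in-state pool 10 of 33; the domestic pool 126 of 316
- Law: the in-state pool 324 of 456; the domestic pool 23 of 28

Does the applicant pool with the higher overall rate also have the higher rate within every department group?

Sciences: the in-state pool 10/33 = 30.3%, the domestic pool 126/316 = 39.9% → the domestic pool
Law: the in-state pool 324/456 = 71.1%, the domestic pool 23/28 = 82.1% → the domestic pool
Overall: the in-state pool 334/489 = 68.3%, the domestic pool 149/344 = 43.3% → the in-state pool
The domestic pool wins each department group but the in-state pool wins overall — the comparison reverses. The domestic pool's applicants skew toward Sciences, which has a lower base rate.

No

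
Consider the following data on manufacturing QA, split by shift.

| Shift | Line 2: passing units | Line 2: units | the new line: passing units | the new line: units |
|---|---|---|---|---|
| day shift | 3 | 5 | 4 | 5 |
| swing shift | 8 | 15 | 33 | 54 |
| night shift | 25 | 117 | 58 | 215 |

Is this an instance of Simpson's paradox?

Day shift: Line 2 3/5 = 60.0%, the new line 4/5 = 80.0% → the new line
Swing shift: Line 2 8/15 = 53.3%, the new line 33/54 = 61.1% → the new line
Night shift: Line 2 25/117 = 21.4%, the new line 58/215 = 27.0% → the new line
Overall: Line 2 36/137 = 26.3%, the new line 95/274 = 34.7% → the new line
The new line wins overall and in every shift group — no reversal.

No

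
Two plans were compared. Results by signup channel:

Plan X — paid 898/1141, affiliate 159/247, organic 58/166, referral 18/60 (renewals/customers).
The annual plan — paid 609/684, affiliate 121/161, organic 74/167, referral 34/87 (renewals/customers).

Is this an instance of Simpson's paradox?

No

Paid: Plan X 898/1141 = 78.7%, the annual plan 609/684 = 89.0% → the annual plan
Affiliate: Plan X 159/247 = 64.4%, the annual plan 121/161 = 75.2% → the annual plan
Organic: Plan X 58/166 = 34.9%, the annual plan 74/167 = 44.3% → the annual plan
Referral: Plan X 18/60 = 30.0%, the annual plan 34/87 = 39.1% → the annual plan
Overall: Plan X 1133/1614 = 70.2%, the annual plan 838/1099 = 76.3% → the annual plan
The annual plan wins overall and in every signup group — no reversal.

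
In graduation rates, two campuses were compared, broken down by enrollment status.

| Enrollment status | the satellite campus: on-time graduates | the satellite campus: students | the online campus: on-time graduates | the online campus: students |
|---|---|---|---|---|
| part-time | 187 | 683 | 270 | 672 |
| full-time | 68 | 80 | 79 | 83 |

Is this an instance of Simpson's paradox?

Part-time: the satellite campus 187/683 = 27.4%, the online campus 270/672 = 40.2% → the online campus
Full-time: the satellite campus 68/80 = 85.0%, the online campus 79/83 = 95.2% → the online campus
Overall: the satellite campus 255/763 = 33.4%, the online campus 349/755 = 46.2% → the online campus
The online campus wins overall and in every enrollment group — no reversal.

No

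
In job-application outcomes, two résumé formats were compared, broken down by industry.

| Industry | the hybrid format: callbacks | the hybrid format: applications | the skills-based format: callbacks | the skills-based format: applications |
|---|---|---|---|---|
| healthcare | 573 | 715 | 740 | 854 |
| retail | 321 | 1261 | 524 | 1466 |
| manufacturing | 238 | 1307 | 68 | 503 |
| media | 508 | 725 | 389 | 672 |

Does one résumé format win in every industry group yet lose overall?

No

Healthcare: the hybrid format 573/715 = 80.1%, the skills-based format 740/854 = 86.7% → the skills-based format
Retail: the hybrid format 321/1261 = 25.5%, the skills-based format 524/1466 = 35.7% → the skills-based format
Manufacturing: the hybrid format 238/1307 = 18.2%, the skills-based format 68/503 = 13.5% → the hybrid format
Media: the hybrid format 508/725 = 70.1%, the skills-based format 389/672 = 57.9% → the hybrid format
Overall: the hybrid format 1640/4008 = 40.9%, the skills-based format 1721/3495 = 49.2% → the skills-based format
Neither sweeps: the hybrid format wins 2 of 4 groups, the skills-based format wins 2. The skills-based format wins overall but not every group — no Simpson reversal.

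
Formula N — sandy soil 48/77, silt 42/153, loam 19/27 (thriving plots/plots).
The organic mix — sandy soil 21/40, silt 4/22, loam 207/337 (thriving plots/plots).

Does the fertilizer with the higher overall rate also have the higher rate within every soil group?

Sandy soil: Formula N 48/77 = 62.3%, the organic mix 21/40 = 52.5% → Formula N
Silt: Formula N 42/153 = 27.5%, the organic mix 4/22 = 18.2% → Formula N
Loam: Formula N 19/27 = 70.4%, the organic mix 207/337 = 61.4% → Formula N
Overall: Formula N 109/257 = 42.4%, the organic mix 232/399 = 58.1% → the organic mix
Formula N wins each soil group but the organic mix wins overall — the comparison reverses. Formula N's plots skew toward silt, which has a lower base rate.

No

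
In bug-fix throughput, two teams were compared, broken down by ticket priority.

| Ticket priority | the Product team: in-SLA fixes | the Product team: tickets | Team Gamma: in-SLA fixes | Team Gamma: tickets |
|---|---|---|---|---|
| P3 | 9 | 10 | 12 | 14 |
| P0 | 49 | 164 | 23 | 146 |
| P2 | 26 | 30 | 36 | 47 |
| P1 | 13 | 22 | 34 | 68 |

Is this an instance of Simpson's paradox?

P3: the Product team 9/10 = 90.0%, Team Gamma 12/14 = 85.7% → the Product team
P0: the Product team 49/164 = 29.9%, Team Gamma 23/146 = 15.8% → the Product team
P2: the Product team 26/30 = 86.7%, Team Gamma 36/47 = 76.6% → the Product team
P1: the Product team 13/22 = 59.1%, Team Gamma 34/68 = 50.0% → the Product team
Overall: the Product team 97/226 = 42.9%, Team Gamma 105/275 = 38.2% → the Product team
The Product team wins overall and in every ticket group — no reversal.

No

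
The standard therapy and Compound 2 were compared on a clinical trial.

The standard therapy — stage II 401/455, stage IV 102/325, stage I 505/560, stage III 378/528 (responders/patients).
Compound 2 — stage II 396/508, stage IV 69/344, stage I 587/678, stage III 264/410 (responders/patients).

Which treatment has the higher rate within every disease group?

the standard therapy

Stage II: the standard therapy 401/455 = 88.1%, Compound 2 396/508 = 78.0% → the standard therapy
Stage IV: the standard therapy 102/325 = 31.4%, Compound 2 69/344 = 20.1% → the standard therapy
Stage I: the standard therapy 505/560 = 90.2%, Compound 2 587/678 = 86.6% → the standard therapy
Stage III: the standard therapy 378/528 = 71.6%, Compound 2 264/410 = 64.4% → the standard therapy
The standard therapy has the higher rate in all 4 groups.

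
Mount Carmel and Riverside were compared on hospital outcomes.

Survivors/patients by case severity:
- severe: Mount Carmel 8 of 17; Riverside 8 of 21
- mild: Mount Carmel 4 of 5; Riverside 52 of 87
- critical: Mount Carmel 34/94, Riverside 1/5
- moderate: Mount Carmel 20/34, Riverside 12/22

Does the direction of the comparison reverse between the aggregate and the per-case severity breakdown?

Severe: Mount Carmel 8/17 = 47.1%, Riverside 8/21 = 38.1% → Mount Carmel
Mild: Mount Carmel 4/5 = 80.0%, Riverside 52/87 = 59.8% → Mount Carmel
Critical: Mount Carmel 34/94 = 36.2%, Riverside 1/5 = 20.0% → Mount Carmel
Moderate: Mount Carmel 20/34 = 58.8%, Riverside 12/22 = 54.5% → Mount Carmel
Overall: Mount Carmel 66/150 = 44.0%, Riverside 73/135 = 54.1% → Riverside
Mount Carmel wins each case group but Riverside wins overall — the comparison reverses. Mount Carmel's patients skew toward critical, which has a lower base rate.

Yes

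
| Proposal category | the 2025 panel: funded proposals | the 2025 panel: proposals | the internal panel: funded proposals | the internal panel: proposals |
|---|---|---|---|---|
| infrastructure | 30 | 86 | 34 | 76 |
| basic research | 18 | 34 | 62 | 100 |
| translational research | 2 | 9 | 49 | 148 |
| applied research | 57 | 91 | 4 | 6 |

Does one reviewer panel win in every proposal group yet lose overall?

Yes

Infrastructure: the 2025 panel 30/86 = 34.9%, the internal panel 34/76 = 44.7% → the internal panel
Basic research: the 2025 panel 18/34 = 52.9%, the internal panel 62/100 = 62.0% → the internal panel
Translational research: the 2025 panel 2/9 = 22.2%, the internal panel 49/148 = 33.1% → the internal panel
Applied research: the 2025 panel 57/91 = 62.6%, the internal panel 4/6 = 66.7% → the internal panel
Overall: the 2025 panel 107/220 = 48.6%, the internal panel 149/330 = 45.2% → the 2025 panel
The internal panel wins each proposal group but the 2025 panel wins overall — the comparison reverses. The internal panel's proposals skew toward translational research, which has a lower base rate.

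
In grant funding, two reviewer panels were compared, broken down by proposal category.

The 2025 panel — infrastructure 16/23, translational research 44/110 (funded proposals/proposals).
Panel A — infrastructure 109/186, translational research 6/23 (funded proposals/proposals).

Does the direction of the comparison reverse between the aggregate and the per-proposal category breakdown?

Yes

Infrastructure: the 2025 panel 16/23 = 69.6%, Panel A 109/186 = 58.6% → the 2025 panel
Translational research: the 2025 panel 44/110 = 40.0%, Panel A 6/23 = 26.1% → the 2025 panel
Overall: the 2025 panel 60/133 = 45.1%, Panel A 115/209 = 55.0% → Panel A
The 2025 panel wins each proposal group but Panel A wins overall — the comparison reverses. The 2025 panel's proposals skew toward translational research, which has a lower base rate.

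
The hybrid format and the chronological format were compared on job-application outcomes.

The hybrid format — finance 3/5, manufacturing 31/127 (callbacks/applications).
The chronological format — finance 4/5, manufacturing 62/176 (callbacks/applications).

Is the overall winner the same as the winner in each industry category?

Finance: the hybrid format 3/5 = 60.0%, the chronological format 4/5 = 80.0% → the chronological format
Manufacturing: the hybrid format 31/127 = 24.4%, the chronological format 62/176 = 35.2% → the chronological format
Overall: the hybrid format 34/132 = 25.8%, the chronological format 66/181 = 36.5% → the chronological format
The chronological format wins overall and in every industry group — no reversal.

Yes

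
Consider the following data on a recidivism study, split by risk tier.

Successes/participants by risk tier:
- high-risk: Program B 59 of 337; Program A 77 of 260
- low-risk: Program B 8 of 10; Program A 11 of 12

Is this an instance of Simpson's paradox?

High-risk: Program B 59/337 = 17.5%, Program A 77/260 = 29.6% → Program A
Low-risk: Program B 8/10 = 80.0%, Program A 11/12 = 91.7% → Program A
Overall: Program B 67/347 = 19.3%, Program A 88/272 = 32.4% → Program A
Program A wins overall and in every risk group — no reversal.

No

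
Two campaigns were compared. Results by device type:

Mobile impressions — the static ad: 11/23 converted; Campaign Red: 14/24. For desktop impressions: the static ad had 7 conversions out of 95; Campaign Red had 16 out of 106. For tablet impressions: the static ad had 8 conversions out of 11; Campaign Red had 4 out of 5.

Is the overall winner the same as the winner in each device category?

Yes

Mobile: the static ad 11/23 = 47.8%, Campaign Red 14/24 = 58.3% → Campaign Red
Desktop: the static ad 7/95 = 7.4%, Campaign Red 16/106 = 15.1% → Campaign Red
Tablet: the static ad 8/11 = 72.7%, Campaign Red 4/5 = 80.0% → Campaign Red
Overall: the static ad 26/129 = 20.2%, Campaign Red 34/135 = 25.2% → Campaign Red
Campaign Red wins overall and in every device group — no reversal.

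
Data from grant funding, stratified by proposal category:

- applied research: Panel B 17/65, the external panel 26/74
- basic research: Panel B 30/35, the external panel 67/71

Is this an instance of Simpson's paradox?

Applied research: Panel B 17/65 = 26.2%, the external panel 26/74 = 35.1% → the external panel
Basic research: Panel B 30/35 = 85.7%, the external panel 67/71 = 94.4% → the external panel
Overall: Panel B 47/100 = 47.0%, the external panel 93/145 = 64.1% → the external panel
The external panel wins overall and in every proposal group — no reversal.

No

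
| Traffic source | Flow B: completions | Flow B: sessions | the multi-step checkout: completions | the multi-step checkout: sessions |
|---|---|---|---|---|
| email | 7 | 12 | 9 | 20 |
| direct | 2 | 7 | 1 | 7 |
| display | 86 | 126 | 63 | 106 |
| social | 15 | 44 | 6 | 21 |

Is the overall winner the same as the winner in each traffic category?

Yes

Email: Flow B 7/12 = 58.3%, the multi-step checkout 9/20 = 45.0% → Flow B
Direct: Flow B 2/7 = 28.6%, the multi-step checkout 1/7 = 14.3% → Flow B
Display: Flow B 86/126 = 68.3%, the multi-step checkout 63/106 = 59.4% → Flow B
Social: Flow B 15/44 = 34.1%, the multi-step checkout 6/21 = 28.6% → Flow B
Overall: Flow B 110/189 = 58.2%, the multi-step checkout 79/154 = 51.3% → Flow B
Flow B wins overall and in every traffic group — no reversal.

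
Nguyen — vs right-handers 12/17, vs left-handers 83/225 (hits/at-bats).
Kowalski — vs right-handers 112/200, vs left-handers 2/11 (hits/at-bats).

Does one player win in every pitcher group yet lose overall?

Yes

Vs right-handers: Nguyen 12/17 = 70.6%, Kowalski 112/200 = 56.0% → Nguyen
Vs left-handers: Nguyen 83/225 = 36.9%, Kowalski 2/11 = 18.2% → Nguyen
Overall: Nguyen 95/242 = 39.3%, Kowalski 114/211 = 54.0% → Kowalski
Nguyen wins each pitcher group but Kowalski wins overall — the comparison reverses. Nguyen's at-bats skew toward vs left-handers, which has a lower base rate.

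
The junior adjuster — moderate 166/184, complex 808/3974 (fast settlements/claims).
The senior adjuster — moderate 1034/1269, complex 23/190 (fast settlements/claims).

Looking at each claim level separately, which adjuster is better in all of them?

the junior adjuster

Moderate: the junior adjuster 166/184 = 90.2%, the senior adjuster 1034/1269 = 81.5% → the junior adjuster
Complex: the junior adjuster 808/3974 = 20.3%, the senior adjuster 23/190 = 12.1% → the junior adjuster
The junior adjuster has the higher rate in both groups.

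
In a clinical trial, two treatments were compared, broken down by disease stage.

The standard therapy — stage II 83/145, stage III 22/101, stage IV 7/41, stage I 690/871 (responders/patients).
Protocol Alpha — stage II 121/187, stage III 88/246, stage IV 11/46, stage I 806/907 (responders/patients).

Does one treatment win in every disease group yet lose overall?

Stage II: the standard therapy 83/145 = 57.2%, Protocol Alpha 121/187 = 64.7% → Protocol Alpha
Stage III: the standard therapy 22/101 = 21.8%, Protocol Alpha 88/246 = 35.8% → Protocol Alpha
Stage IV: the standard therapy 7/41 = 17.1%, Protocol Alpha 11/46 = 23.9% → Protocol Alpha
Stage I: the standard therapy 690/871 = 79.2%, Protocol Alpha 806/907 = 88.9% → Protocol Alpha
Overall: the standard therapy 802/1158 = 69.3%, Protocol Alpha 1026/1386 = 74.0% → Protocol Alpha
Protocol Alpha wins overall and in every disease group — no reversal.

No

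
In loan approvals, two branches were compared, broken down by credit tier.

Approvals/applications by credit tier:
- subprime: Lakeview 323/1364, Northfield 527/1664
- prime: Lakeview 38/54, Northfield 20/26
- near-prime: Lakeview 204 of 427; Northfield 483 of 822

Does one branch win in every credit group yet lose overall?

Subprime: Lakeview 323/1364 = 23.7%, Northfield 527/1664 = 31.7% → Northfield
Prime: Lakeview 38/54 = 70.4%, Northfield 20/26 = 76.9% → Northfield
Near-prime: Lakeview 204/427 = 47.8%, Northfield 483/822 = 58.8% → Northfield
Overall: Lakeview 565/1845 = 30.6%, Northfield 1030/2512 = 41.0% → Northfield
Northfield wins overall and in every credit group — no reversal.

No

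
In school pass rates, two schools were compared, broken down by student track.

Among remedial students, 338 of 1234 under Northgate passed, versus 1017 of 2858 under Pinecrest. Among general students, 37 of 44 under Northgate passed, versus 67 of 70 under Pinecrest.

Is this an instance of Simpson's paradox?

No

Remedial: Northgate 338/1234 = 27.4%, Pinecrest 1017/2858 = 35.6% → Pinecrest
General: Northgate 37/44 = 84.1%, Pinecrest 67/70 = 95.7% → Pinecrest
Overall: Northgate 375/1278 = 29.3%, Pinecrest 1084/2928 = 37.0% → Pinecrest
Pinecrest wins overall and in every student group — no reversal.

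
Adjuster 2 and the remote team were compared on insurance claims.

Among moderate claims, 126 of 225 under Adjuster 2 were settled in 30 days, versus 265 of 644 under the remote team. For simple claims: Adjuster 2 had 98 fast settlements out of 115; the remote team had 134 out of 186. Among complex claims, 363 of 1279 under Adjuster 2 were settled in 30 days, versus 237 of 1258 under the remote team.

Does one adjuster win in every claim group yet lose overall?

Moderate: Adjuster 2 126/225 = 56.0%, the remote team 265/644 = 41.1% → Adjuster 2
Simple: Adjuster 2 98/115 = 85.2%, the remote team 134/186 = 72.0% → Adjuster 2
Complex: Adjuster 2 363/1279 = 28.4%, the remote team 237/1258 = 18.8% → Adjuster 2
Overall: Adjuster 2 587/1619 = 36.3%, the remote team 636/2088 = 30.5% → Adjuster 2
Adjuster 2 wins overall and in every claim group — no reversal.

No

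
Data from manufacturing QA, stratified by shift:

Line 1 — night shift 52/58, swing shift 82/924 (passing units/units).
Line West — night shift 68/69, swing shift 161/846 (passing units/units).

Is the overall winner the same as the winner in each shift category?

Night shift: Line 1 52/58 = 89.7%, Line West 68/69 = 98.6% → Line West
Swing shift: Line 1 82/924 = 8.9%, Line West 161/846 = 19.0% → Line West
Overall: Line 1 134/982 = 13.6%, Line West 229/915 = 25.0% → Line West
Line West wins overall and in every shift group — no reversal.

Yes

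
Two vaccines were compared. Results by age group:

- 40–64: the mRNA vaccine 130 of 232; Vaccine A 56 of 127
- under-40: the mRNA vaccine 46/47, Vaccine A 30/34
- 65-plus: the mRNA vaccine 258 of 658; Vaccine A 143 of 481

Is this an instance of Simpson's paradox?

40–64: the mRNA vaccine 130/232 = 56.0%, Vaccine A 56/127 = 44.1% → the mRNA vaccine
Under-40: the mRNA vaccine 46/47 = 97.9%, Vaccine A 30/34 = 88.2% → the mRNA vaccine
65-plus: the mRNA vaccine 258/658 = 39.2%, Vaccine A 143/481 = 29.7% → the mRNA vaccine
Overall: the mRNA vaccine 434/937 = 46.3%, Vaccine A 229/642 = 35.7% → the mRNA vaccine
The mRNA vaccine wins overall and in every age group — no reversal.

No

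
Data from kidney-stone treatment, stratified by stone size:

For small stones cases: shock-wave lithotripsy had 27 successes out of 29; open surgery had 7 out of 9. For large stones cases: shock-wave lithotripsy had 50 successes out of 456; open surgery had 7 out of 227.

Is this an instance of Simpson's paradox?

Small stones: shock-wave lithotripsy 27/29 = 93.1%, open surgery 7/9 = 77.8% → shock-wave lithotripsy
Large stones: shock-wave lithotripsy 50/456 = 11.0%, open surgery 7/227 = 3.1% → shock-wave lithotripsy
Overall: shock-wave lithotripsy 77/485 = 15.9%, open surgery 14/236 = 5.9% → shock-wave lithotripsy
Shock-wave lithotripsy wins overall and in every stone group — no reversal.

No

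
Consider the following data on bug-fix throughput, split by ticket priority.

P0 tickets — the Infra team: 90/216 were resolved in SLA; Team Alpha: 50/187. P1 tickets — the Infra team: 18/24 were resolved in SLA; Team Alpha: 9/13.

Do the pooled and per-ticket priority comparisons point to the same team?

Yes

P0: the Infra team 90/216 = 41.7%, Team Alpha 50/187 = 26.7% → the Infra team
P1: the Infra team 18/24 = 75.0%, Team Alpha 9/13 = 69.2% → the Infra team
Overall: the Infra team 108/240 = 45.0%, Team Alpha 59/200 = 29.5% → the Infra team
The Infra team wins overall and in every ticket group — no reversal.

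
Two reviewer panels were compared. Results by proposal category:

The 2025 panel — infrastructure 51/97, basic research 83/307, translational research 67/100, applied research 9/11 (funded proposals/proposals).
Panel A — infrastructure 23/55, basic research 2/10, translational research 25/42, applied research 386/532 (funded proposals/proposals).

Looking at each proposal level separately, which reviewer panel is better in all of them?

Infrastructure: the 2025 panel 51/97 = 52.6%, Panel A 23/55 = 41.8% → the 2025 panel
Basic research: the 2025 panel 83/307 = 27.0%, Panel A 2/10 = 20.0% → the 2025 panel
Translational research: the 2025 panel 67/100 = 67.0%, Panel A 25/42 = 59.5% → the 2025 panel
Applied research: the 2025 panel 9/11 = 81.8%, Panel A 386/532 = 72.6% → the 2025 panel
The 2025 panel has the higher rate in all 4 groups.

the 2025 panel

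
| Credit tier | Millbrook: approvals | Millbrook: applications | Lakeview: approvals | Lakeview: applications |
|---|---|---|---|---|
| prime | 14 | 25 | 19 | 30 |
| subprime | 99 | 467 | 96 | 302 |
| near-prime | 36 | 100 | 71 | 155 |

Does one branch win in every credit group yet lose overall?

Prime: Millbrook 14/25 = 56.0%, Lakeview 19/30 = 63.3% → Lakeview
Subprime: Millbrook 99/467 = 21.2%, Lakeview 96/302 = 31.8% → Lakeview
Near-prime: Millbrook 36/100 = 36.0%, Lakeview 71/155 = 45.8% → Lakeview
Overall: Millbrook 149/592 = 25.2%, Lakeview 186/487 = 38.2% → Lakeview
Lakeview wins overall and in every credit group — no reversal.

No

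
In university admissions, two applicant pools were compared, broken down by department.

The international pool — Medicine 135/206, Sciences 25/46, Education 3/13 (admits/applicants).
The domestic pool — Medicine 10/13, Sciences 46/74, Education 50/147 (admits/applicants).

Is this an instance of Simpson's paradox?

Yes

Medicine: the international pool 135/206 = 65.5%, the domestic pool 10/13 = 76.9% → the domestic pool
Sciences: the international pool 25/46 = 54.3%, the domestic pool 46/74 = 62.2% → the domestic pool
Education: the international pool 3/13 = 23.1%, the domestic pool 50/147 = 34.0% → the domestic pool
Overall: the international pool 163/265 = 61.5%, the domestic pool 106/234 = 45.3% → the international pool
The domestic pool wins each department group but the international pool wins overall — the comparison reverses. The domestic pool's applicants skew toward Education, which has a lower base rate.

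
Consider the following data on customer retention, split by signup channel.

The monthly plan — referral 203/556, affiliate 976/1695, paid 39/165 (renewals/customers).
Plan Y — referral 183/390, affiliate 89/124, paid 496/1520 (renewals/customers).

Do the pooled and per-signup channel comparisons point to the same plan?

Referral: the monthly plan 203/556 = 36.5%, Plan Y 183/390 = 46.9% → Plan Y
Affiliate: the monthly plan 976/1695 = 57.6%, Plan Y 89/124 = 71.8% → Plan Y
Paid: the monthly plan 39/165 = 23.6%, Plan Y 496/1520 = 32.6% → Plan Y
Overall: the monthly plan 1218/2416 = 50.4%, Plan Y 768/2034 = 37.8% → the monthly plan
Plan Y wins each signup group but the monthly plan wins overall — the comparison reverses. Plan Y's customers skew toward paid, which has a lower base rate.

No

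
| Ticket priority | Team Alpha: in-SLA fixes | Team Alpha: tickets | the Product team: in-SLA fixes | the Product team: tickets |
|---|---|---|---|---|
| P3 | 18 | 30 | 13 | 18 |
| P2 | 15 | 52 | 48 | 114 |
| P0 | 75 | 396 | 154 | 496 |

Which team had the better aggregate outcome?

the Product team

P3: Team Alpha 18/30 = 60.0%, the Product team 13/18 = 72.2% → the Product team
P2: Team Alpha 15/52 = 28.8%, the Product team 48/114 = 42.1% → the Product team
P0: Team Alpha 75/396 = 18.9%, the Product team 154/496 = 31.0% → the Product team
Overall: Team Alpha 108/478 = 22.6%, the Product team 215/628 = 34.2% → the Product team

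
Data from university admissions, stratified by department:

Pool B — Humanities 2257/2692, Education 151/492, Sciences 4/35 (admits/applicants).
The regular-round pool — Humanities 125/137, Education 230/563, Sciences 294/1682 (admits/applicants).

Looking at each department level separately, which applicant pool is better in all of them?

Humanities: Pool B 2257/2692 = 83.8%, the regular-round pool 125/137 = 91.2% → the regular-round pool
Education: Pool B 151/492 = 30.7%, the regular-round pool 230/563 = 40.9% → the regular-round pool
Sciences: Pool B 4/35 = 11.4%, the regular-round pool 294/1682 = 17.5% → the regular-round pool
The regular-round pool has the higher rate in all 3 groups.

the regular-round pool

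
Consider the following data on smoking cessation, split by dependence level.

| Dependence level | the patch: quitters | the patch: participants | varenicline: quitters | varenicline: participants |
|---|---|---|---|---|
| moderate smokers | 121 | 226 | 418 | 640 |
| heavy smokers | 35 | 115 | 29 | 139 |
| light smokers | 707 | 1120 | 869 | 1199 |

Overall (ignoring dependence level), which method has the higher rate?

Moderate smokers: the patch 121/226 = 53.5%, varenicline 418/640 = 65.3% → varenicline
Heavy smokers: the patch 35/115 = 30.4%, varenicline 29/139 = 20.9% → the patch
Light smokers: the patch 707/1120 = 63.1%, varenicline 869/1199 = 72.5% → varenicline
Overall: the patch 863/1461 = 59.1%, varenicline 1316/1978 = 66.5% → varenicline
(Neither sweeps every dependence group, but varenicline has the higher pooled rate.)

varenicline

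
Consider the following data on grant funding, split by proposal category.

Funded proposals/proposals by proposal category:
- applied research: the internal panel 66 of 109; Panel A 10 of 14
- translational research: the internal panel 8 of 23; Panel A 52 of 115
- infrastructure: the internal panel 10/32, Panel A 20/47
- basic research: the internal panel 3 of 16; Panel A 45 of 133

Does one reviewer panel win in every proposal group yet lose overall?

Yes

Applied research: the internal panel 66/109 = 60.6%, Panel A 10/14 = 71.4% → Panel A
Translational research: the internal panel 8/23 = 34.8%, Panel A 52/115 = 45.2% → Panel A
Infrastructure: the internal panel 10/32 = 31.2%, Panel A 20/47 = 42.6% → Panel A
Basic research: the internal panel 3/16 = 18.8%, Panel A 45/133 = 33.8% → Panel A
Overall: the internal panel 87/180 = 48.3%, Panel A 127/309 = 41.1% → the internal panel
Panel A wins each proposal group but the internal panel wins overall — the comparison reverses. Panel A's proposals skew toward basic research, which has a lower base rate.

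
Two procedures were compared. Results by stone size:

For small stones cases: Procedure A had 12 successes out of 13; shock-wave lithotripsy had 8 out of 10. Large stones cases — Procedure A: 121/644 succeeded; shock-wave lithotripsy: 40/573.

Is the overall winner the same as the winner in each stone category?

Yes

Small stones: Procedure A 12/13 = 92.3%, shock-wave lithotripsy 8/10 = 80.0% → Procedure A
Large stones: Procedure A 121/644 = 18.8%, shock-wave lithotripsy 40/573 = 7.0% → Procedure A
Overall: Procedure A 133/657 = 20.2%, shock-wave lithotripsy 48/583 = 8.2% → Procedure A
Procedure A wins overall and in every stone group — no reversal.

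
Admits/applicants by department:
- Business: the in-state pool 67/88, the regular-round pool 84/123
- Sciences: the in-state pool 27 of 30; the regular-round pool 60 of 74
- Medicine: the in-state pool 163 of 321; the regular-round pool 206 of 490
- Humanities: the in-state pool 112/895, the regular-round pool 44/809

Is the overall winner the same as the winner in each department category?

Business: the in-state pool 67/88 = 76.1%, the regular-round pool 84/123 = 68.3% → the in-state pool
Sciences: the in-state pool 27/30 = 90.0%, the regular-round pool 60/74 = 81.1% → the in-state pool
Medicine: the in-state pool 163/321 = 50.8%, the regular-round pool 206/490 = 42.0% → the in-state pool
Humanities: the in-state pool 112/895 = 12.5%, the regular-round pool 44/809 = 5.4% → the in-state pool
Overall: the in-state pool 369/1334 = 27.7%, the regular-round pool 394/1496 = 26.3% → the in-state pool
The in-state pool wins overall and in every department group — no reversal.

Yes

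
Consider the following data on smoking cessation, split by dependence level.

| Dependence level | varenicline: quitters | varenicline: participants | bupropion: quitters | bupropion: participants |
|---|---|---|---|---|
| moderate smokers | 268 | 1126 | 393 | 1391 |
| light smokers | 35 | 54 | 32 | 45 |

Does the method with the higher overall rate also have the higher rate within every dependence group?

Yes

Moderate smokers: varenicline 268/1126 = 23.8%, bupropion 393/1391 = 28.3% → bupropion
Light smokers: varenicline 35/54 = 64.8%, bupropion 32/45 = 71.1% → bupropion
Overall: varenicline 303/1180 = 25.7%, bupropion 425/1436 = 29.6% → bupropion
Bupropion wins overall and in every dependence group — no reversal.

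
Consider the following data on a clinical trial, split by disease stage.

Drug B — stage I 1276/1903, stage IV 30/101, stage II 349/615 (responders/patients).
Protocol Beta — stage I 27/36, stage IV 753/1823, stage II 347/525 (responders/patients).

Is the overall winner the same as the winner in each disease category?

Stage I: Drug B 1276/1903 = 67.1%, Protocol Beta 27/36 = 75.0% → Protocol Beta
Stage IV: Drug B 30/101 = 29.7%, Protocol Beta 753/1823 = 41.3% → Protocol Beta
Stage II: Drug B 349/615 = 56.7%, Protocol Beta 347/525 = 66.1% → Protocol Beta
Overall: Drug B 1655/2619 = 63.2%, Protocol Beta 1127/2384 = 47.3% → Drug B
Protocol Beta wins each disease group but Drug B wins overall — the comparison reverses. Protocol Beta's patients skew toward stage IV, which has a lower base rate.

No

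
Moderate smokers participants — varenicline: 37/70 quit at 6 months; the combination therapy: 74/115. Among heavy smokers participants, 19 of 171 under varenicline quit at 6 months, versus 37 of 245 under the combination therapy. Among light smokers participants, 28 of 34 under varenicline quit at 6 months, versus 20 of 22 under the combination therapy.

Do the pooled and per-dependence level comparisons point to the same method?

Yes

Moderate smokers: varenicline 37/70 = 52.9%, the combination therapy 74/115 = 64.3% → the combination therapy
Heavy smokers: varenicline 19/171 = 11.1%, the combination therapy 37/245 = 15.1% → the combination therapy
Light smokers: varenicline 28/34 = 82.4%, the combination therapy 20/22 = 90.9% → the combination therapy
Overall: varenicline 84/275 = 30.5%, the combination therapy 131/382 = 34.3% → the combination therapy
The combination therapy wins overall and in every dependence group — no reversal.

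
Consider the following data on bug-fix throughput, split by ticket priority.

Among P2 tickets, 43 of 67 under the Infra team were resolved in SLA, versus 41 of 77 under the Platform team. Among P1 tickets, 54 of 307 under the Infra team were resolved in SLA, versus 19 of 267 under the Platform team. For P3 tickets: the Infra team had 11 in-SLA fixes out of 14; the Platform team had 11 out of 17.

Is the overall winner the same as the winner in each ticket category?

Yes

P2: the Infra team 43/67 = 64.2%, the Platform team 41/77 = 53.2% → the Infra team
P1: the Infra team 54/307 = 17.6%, the Platform team 19/267 = 7.1% → the Infra team
P3: the Infra team 11/14 = 78.6%, the Platform team 11/17 = 64.7% → the Infra team
Overall: the Infra team 108/388 = 27.8%, the Platform team 71/361 = 19.7% → the Infra team
The Infra team wins overall and in every ticket group — no reversal.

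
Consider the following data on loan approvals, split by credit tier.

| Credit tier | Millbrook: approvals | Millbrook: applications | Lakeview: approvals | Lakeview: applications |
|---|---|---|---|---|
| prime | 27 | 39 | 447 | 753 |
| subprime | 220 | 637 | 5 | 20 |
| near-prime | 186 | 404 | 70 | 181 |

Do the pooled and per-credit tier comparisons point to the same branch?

No

Prime: Millbrook 27/39 = 69.2%, Lakeview 447/753 = 59.4% → Millbrook
Subprime: Millbrook 220/637 = 34.5%, Lakeview 5/20 = 25.0% → Millbrook
Near-prime: Millbrook 186/404 = 46.0%, Lakeview 70/181 = 38.7% → Millbrook
Overall: Millbrook 433/1080 = 40.1%, Lakeview 522/954 = 54.7% → Lakeview
Millbrook wins each credit group but Lakeview wins overall — the comparison reverses. Millbrook's applications skew toward subprime, which has a lower base rate.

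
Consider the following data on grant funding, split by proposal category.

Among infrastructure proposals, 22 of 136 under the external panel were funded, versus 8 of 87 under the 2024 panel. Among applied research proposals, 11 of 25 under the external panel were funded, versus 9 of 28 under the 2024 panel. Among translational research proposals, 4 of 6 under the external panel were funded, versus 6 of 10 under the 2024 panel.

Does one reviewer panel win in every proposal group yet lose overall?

Infrastructure: the external panel 22/136 = 16.2%, the 2024 panel 8/87 = 9.2% → the external panel
Applied research: the external panel 11/25 = 44.0%, the 2024 panel 9/28 = 32.1% → the external panel
Translational research: the external panel 4/6 = 66.7%, the 2024 panel 6/10 = 60.0% → the external panel
Overall: the external panel 37/167 = 22.2%, the 2024 panel 23/125 = 18.4% → the external panel
The external panel wins overall and in every proposal group — no reversal.

No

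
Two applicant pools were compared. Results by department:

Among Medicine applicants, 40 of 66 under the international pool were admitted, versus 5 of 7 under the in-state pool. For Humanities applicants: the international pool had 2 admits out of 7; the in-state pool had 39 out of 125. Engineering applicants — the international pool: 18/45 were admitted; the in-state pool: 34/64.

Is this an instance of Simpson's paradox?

Yes

Medicine: the international pool 40/66 = 60.6%, the in-state pool 5/7 = 71.4% → the in-state pool
Humanities: the international pool 2/7 = 28.6%, the in-state pool 39/125 = 31.2% → the in-state pool
Engineering: the international pool 18/45 = 40.0%, the in-state pool 34/64 = 53.1% → the in-state pool
Overall: the international pool 60/118 = 50.8%, the in-state pool 78/196 = 39.8% → the international pool
The in-state pool wins each department group but the international pool wins overall — the comparison reverses. The in-state pool's applicants skew toward Humanities, which has a lower base rate.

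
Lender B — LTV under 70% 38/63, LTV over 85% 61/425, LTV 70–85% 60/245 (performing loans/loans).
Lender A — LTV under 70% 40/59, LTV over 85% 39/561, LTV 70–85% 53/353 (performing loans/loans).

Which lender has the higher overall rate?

Lender B

LTV under 70%: Lender B 38/63 = 60.3%, Lender A 40/59 = 67.8% → Lender A
LTV over 85%: Lender B 61/425 = 14.4%, Lender A 39/561 = 7.0% → Lender B
LTV 70–85%: Lender B 60/245 = 24.5%, Lender A 53/353 = 15.0% → Lender B
Overall: Lender B 159/733 = 21.7%, Lender A 132/973 = 13.6% → Lender B
(Neither sweeps every loan-to-value group, but Lender B has the higher pooled rate.)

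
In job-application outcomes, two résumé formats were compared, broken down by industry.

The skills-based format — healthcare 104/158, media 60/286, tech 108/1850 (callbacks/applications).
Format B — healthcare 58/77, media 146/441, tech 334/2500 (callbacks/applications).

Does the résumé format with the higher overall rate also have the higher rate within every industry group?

Yes

Healthcare: the skills-based format 104/158 = 65.8%, Format B 58/77 = 75.3% → Format B
Media: the skills-based format 60/286 = 21.0%, Format B 146/441 = 33.1% → Format B
Tech: the skills-based format 108/1850 = 5.8%, Format B 334/2500 = 13.4% → Format B
Overall: the skills-based format 272/2294 = 11.9%, Format B 538/3018 = 17.8% → Format B
Format B wins overall and in every industry group — no reversal.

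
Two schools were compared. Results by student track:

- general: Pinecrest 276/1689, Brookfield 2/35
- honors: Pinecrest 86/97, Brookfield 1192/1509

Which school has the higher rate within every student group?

Pinecrest

General: Pinecrest 276/1689 = 16.3%, Brookfield 2/35 = 5.7% → Pinecrest
Honors: Pinecrest 86/97 = 88.7%, Brookfield 1192/1509 = 79.0% → Pinecrest
Pinecrest has the higher rate in both groups.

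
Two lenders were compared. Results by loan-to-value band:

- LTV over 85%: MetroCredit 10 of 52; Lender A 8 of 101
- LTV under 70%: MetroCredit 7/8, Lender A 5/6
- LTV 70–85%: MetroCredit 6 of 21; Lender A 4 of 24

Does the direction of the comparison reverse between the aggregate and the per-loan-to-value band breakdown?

No

LTV over 85%: MetroCredit 10/52 = 19.2%, Lender A 8/101 = 7.9% → MetroCredit
LTV under 70%: MetroCredit 7/8 = 87.5%, Lender A 5/6 = 83.3% → MetroCredit
LTV 70–85%: MetroCredit 6/21 = 28.6%, Lender A 4/24 = 16.7% → MetroCredit
Overall: MetroCredit 23/81 = 28.4%, Lender A 17/131 = 13.0% → MetroCredit
MetroCredit wins overall and in every loan-to-value group — no reversal.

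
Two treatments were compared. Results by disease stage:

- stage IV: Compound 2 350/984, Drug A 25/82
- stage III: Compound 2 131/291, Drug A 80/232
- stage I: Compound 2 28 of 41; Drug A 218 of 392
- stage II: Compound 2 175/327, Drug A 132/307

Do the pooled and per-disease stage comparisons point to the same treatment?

Stage IV: Compound 2 350/984 = 35.6%, Drug A 25/82 = 30.5% → Compound 2
Stage III: Compound 2 131/291 = 45.0%, Drug A 80/232 = 34.5% → Compound 2
Stage I: Compound 2 28/41 = 68.3%, Drug A 218/392 = 55.6% → Compound 2
Stage II: Compound 2 175/327 = 53.5%, Drug A 132/307 = 43.0% → Compound 2
Overall: Compound 2 684/1643 = 41.6%, Drug A 455/1013 = 44.9% → Drug A
Compound 2 wins each disease group but Drug A wins overall — the comparison reverses. Compound 2's patients skew toward stage IV, which has a lower base rate.

No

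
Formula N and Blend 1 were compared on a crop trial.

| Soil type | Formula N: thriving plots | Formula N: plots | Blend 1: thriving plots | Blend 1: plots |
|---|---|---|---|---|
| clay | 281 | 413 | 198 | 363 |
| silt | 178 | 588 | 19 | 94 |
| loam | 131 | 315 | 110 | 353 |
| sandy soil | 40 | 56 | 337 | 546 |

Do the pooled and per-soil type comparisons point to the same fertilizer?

Clay: Formula N 281/413 = 68.0%, Blend 1 198/363 = 54.5% → Formula N
Silt: Formula N 178/588 = 30.3%, Blend 1 19/94 = 20.2% → Formula N
Loam: Formula N 131/315 = 41.6%, Blend 1 110/353 = 31.2% → Formula N
Sandy soil: Formula N 40/56 = 71.4%, Blend 1 337/546 = 61.7% → Formula N
Overall: Formula N 630/1372 = 45.9%, Blend 1 664/1356 = 49.0% → Blend 1
Formula N wins each soil group but Blend 1 wins overall — the comparison reverses. Formula N's plots skew toward silt, which has a lower base rate.

No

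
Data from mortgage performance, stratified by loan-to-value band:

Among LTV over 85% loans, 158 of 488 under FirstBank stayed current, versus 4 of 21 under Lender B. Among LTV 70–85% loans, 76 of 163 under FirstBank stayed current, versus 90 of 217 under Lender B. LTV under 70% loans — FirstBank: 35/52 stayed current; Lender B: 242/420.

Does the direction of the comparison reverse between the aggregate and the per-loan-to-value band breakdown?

LTV over 85%: FirstBank 158/488 = 32.4%, Lender B 4/21 = 19.0% → FirstBank
LTV 70–85%: FirstBank 76/163 = 46.6%, Lender B 90/217 = 41.5% → FirstBank
LTV under 70%: FirstBank 35/52 = 67.3%, Lender B 242/420 = 57.6% → FirstBank
Overall: FirstBank 269/703 = 38.3%, Lender B 336/658 = 51.1% → Lender B
FirstBank wins each loan-to-value group but Lender B wins overall — the comparison reverses. FirstBank's loans skew toward LTV over 85%, which has a lower base rate.

Yes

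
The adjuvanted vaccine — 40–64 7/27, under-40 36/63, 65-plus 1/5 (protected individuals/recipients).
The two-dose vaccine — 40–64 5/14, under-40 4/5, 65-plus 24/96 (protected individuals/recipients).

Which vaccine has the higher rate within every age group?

40–64: the adjuvanted vaccine 7/27 = 25.9%, the two-dose vaccine 5/14 = 35.7% → the two-dose vaccine
Under-40: the adjuvanted vaccine 36/63 = 57.1%, the two-dose vaccine 4/5 = 80.0% → the two-dose vaccine
65-plus: the adjuvanted vaccine 1/5 = 20.0%, the two-dose vaccine 24/96 = 25.0% → the two-dose vaccine
The two-dose vaccine has the higher rate in all 3 groups.

the two-dose vaccine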